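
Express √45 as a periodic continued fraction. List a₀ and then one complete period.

[6; 1, 2, 2, 2, 1, 12]

a₀ = ⌊√45⌋ = 6.
With m₀=0, d₀=1 and mₖ₊₁ = dₖaₖ − mₖ, dₖ₊₁ = (n − mₖ₊₁²)/dₖ, aₖ₊₁ = ⌊(a₀+mₖ₊₁)/dₖ₊₁⌋:
  k=1: m=6, d=9, a=1
  k=2: m=3, d=4, a=2
  k=3: m=5, d=5, a=2
  k=4: m=5, d=4, a=2
  k=5: m=3, d=9, a=1
  k=6: m=6, d=1, a=12
d=1 and a=2a₀=12 at k=6, so the next step gives (m, d) = (6, 9) again — its k=1 value — and the period has length 6.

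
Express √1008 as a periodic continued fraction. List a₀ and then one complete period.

[31; 1, 2, 1, 62]

a₀ = ⌊√1008⌋ = 31.
With m₀=0, d₀=1 and mₖ₊₁ = dₖaₖ − mₖ, dₖ₊₁ = (n − mₖ₊₁²)/dₖ, aₖ₊₁ = ⌊(a₀+mₖ₊₁)/dₖ₊₁⌋:
  k=1: m=31, d=47, a=1
  k=2: m=16, d=16, a=2
  k=3: m=16, d=47, a=1
  k=4: m=31, d=1, a=62
d=1 and a=2a₀=62 at k=4, so the next step gives (m, d) = (31, 47) again — its k=1 value — and the period has length 4.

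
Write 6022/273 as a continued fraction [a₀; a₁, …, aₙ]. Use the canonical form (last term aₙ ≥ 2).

6022 = 22·273 + 16
273 = 17·16 + 1
16 = 16·1 + 0  (stop)
So 6022/273 = [22; 17, 16].

[22; 17, 16]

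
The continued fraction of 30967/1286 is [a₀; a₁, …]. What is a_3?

30967 = 24·1286 + 103   →  a_0 = 24
1286 = 12·103 + 50   →  a_1 = 12
103 = 2·50 + 3   →  a_2 = 2
50 = 16·3 + 2   →  a_3 = 16

16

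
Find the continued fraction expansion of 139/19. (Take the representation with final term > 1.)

139 = 7·19 + 6
19 = 3·6 + 1
6 = 6·1 + 0  (stop)
So 139/19 = [7; 3, 6].

[7; 3, 6]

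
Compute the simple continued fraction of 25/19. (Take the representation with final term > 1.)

25 = 1×19 + 6
19 = 3×6 + 1
6 = 6×1 + 0  (stop)
So 25/19 = [1; 3, 6].

[1; 3, 6]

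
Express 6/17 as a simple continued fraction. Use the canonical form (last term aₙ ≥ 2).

6 = 0·17 + 6
17 = 2·6 + 5
6 = 1·5 + 1
5 = 5·1 + 0  (stop)
So 6/17 = [0; 2, 1, 5].

[0; 2, 1, 5]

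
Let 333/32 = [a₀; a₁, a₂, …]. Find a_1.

333 = 10·32 + 13   →  a_0 = 10
32 = 2·13 + 6   →  a_1 = 2

2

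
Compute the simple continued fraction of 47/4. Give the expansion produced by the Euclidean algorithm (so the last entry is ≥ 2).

47 = 11*4 + 3
4 = 1*3 + 1
3 = 3*1 + 0  (stop)
So 47/4 = [11; 1, 3].

[11; 1, 3]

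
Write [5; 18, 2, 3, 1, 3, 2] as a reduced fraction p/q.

Fold from the inside: start with 2/1.
  3 + 1/2 = 7/2
  1 + 2/7 = 9/7
  3 + 7/9 = 34/9
  2 + 9/34 = 77/34
  18 + 34/77 = 1420/77
  5 + 77/1420 = 7177/1420

7177/1420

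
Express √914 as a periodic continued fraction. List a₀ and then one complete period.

[30; 4, 3, 3, 4, 60]

a₀ = ⌊√914⌋ = 30.
With m₀=0, d₀=1 and mₖ₊₁ = dₖaₖ − mₖ, dₖ₊₁ = (n − mₖ₊₁²)/dₖ, aₖ₊₁ = ⌊(a₀+mₖ₊₁)/dₖ₊₁⌋:
  k=1: m=30, d=14, a=4
  k=2: m=26, d=17, a=3
  k=3: m=25, d=17, a=3
  k=4: m=26, d=14, a=4
  k=5: m=30, d=1, a=60
d=1 and a=2a₀=60 at k=5, so the next step gives (m, d) = (30, 14) again — its k=1 value — and the period has length 5.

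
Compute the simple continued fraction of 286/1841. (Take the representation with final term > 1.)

286 = 0*1841 + 286
1841 = 6*286 + 125
286 = 2*125 + 36
125 = 3*36 + 17
36 = 2*17 + 2
17 = 8*2 + 1
2 = 2*1 + 0  (stop)
So 286/1841 = [0; 6, 2, 3, 2, 8, 2].

[0; 6, 2, 3, 2, 8, 2]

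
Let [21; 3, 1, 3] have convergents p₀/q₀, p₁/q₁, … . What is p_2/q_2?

Using pₖ = aₖpₖ₋₁ + pₖ₋₂, qₖ = aₖqₖ₋₁ + qₖ₋₂ (with p₋₁=1, p₋₂=0, q₋₁=0, q₋₂=1):
  k=0: a=21, p=21, q=1
  k=1: a=3, p=64, q=3
  k=2: a=1, p=85, q=4

85/4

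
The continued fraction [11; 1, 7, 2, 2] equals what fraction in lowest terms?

Using pₖ = aₖpₖ₋₁ + pₖ₋₂ and qₖ = aₖqₖ₋₁ + qₖ₋₂:
  k=0: a=11, p=11, q=1
  k=1: a=1, p=12, q=1
  k=2: a=7, p=95, q=8
  k=3: a=2, p=202, q=17
  k=4: a=2, p=499, q=42

499/42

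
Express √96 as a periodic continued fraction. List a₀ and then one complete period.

[9; 1, 3, 1, 18]

a₀ = ⌊√96⌋ = 9.
With m₀=0, d₀=1 and mₖ₊₁ = dₖaₖ − mₖ, dₖ₊₁ = (n − mₖ₊₁²)/dₖ, aₖ₊₁ = ⌊(a₀+mₖ₊₁)/dₖ₊₁⌋:
  k=1: m=9, d=15, a=1
  k=2: m=6, d=4, a=3
  k=3: m=6, d=15, a=1
  k=4: m=9, d=1, a=18
d=1 and a=2a₀=18 at k=4, so the next step gives (m, d) = (9, 15) again — its k=1 value — and the period has length 4.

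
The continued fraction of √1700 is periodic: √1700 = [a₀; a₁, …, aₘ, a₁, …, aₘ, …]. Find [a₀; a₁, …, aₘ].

a₀ = ⌊√1700⌋ = 41.

[41; 4, 3, 20, 3, 4, 82]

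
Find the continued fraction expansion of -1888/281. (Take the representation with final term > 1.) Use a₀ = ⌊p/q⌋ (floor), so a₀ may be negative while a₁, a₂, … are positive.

-1888 = -7×281 + 79
281 = 3×79 + 44
79 = 1×44 + 35
44 = 1×35 + 9
35 = 3×9 + 8
9 = 1×8 + 1
8 = 8×1 + 0  (stop)
So -1888/281 = [-7; 3, 1, 1, 3, 1, 8].

[-7; 3, 1, 1, 3, 1, 8]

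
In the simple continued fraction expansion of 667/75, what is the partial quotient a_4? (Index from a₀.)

667 = 8·75 + 67   →  a_0 = 8
75 = 1·67 + 8   →  a_1 = 1
67 = 8·8 + 3   →  a_2 = 8
8 = 2·3 + 2   →  a_3 = 2
3 = 1·2 + 1   →  a_4 = 1

1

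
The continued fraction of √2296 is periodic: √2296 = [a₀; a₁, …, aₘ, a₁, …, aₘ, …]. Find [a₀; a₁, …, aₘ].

[47; 1, 10, 1, 94]

a₀ = ⌊√2296⌋ = 47.
With m₀=0, d₀=1 and mₖ₊₁ = dₖaₖ − mₖ, dₖ₊₁ = (n − mₖ₊₁²)/dₖ, aₖ₊₁ = ⌊(a₀+mₖ₊₁)/dₖ₊₁⌋:
  k=1: m=47, d=87, a=1
  k=2: m=40, d=8, a=10
  k=3: m=40, d=87, a=1
  k=4: m=47, d=1, a=94
d=1 and a=2a₀=94 at k=4, so the next step gives (m, d) = (47, 87) again — its k=1 value — and the period has length 4.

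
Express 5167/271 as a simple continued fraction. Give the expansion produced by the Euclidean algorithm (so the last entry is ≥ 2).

[19; 15, 18]

5167 = 19×271 + 18
271 = 15×18 + 1
18 = 18×1 + 0  (stop)
So 5167/271 = [19; 15, 18].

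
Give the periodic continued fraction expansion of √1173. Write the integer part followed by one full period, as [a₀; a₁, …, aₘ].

a₀ = ⌊√1173⌋ = 34.

[34; 4, 68]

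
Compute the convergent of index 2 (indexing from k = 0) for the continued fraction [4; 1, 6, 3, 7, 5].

34/7

Using pₖ = aₖpₖ₋₁ + pₖ₋₂, qₖ = aₖqₖ₋₁ + qₖ₋₂ (with p₋₁=1, p₋₂=0, q₋₁=0, q₋₂=1):
  k=0: a=4, p=4, q=1
  k=1: a=1, p=5, q=1
  k=2: a=6, p=34, q=7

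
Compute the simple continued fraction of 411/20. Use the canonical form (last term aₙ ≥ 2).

[20; 1, 1, 4, 2]

411 = 20·20 + 11
20 = 1·11 + 9
11 = 1·9 + 2
9 = 4·2 + 1
2 = 2·1 + 0  (stop)
So 411/20 = [20; 1, 1, 4, 2].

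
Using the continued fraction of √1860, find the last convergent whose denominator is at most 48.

2027/47

√1860 = [43; 7, 1, 4, 1, 7, 86, …] (period length 6).
Convergents:
  p_0/q_0 = 43/1
  p_1/q_1 = 302/7
  p_2/q_2 = 345/8
  p_3/q_3 = 1682/39
  p_4/q_4 = 2027/47
  p_5/q_5 = 15871/368
q_4 = 47 ≤ 48 < 368 = q_5, so the answer is 2027/47.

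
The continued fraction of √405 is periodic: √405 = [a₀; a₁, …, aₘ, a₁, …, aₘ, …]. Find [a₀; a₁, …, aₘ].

a₀ = ⌊√405⌋ = 20.
With m₀=0, d₀=1 and mₖ₊₁ = dₖaₖ − mₖ, dₖ₊₁ = (n − mₖ₊₁²)/dₖ, aₖ₊₁ = ⌊(a₀+mₖ₊₁)/dₖ₊₁⌋:
  k=1: m=20, d=5, a=8
  k=2: m=20, d=1, a=40
d=1 and a=2a₀=40 at k=2, so the next step gives (m, d) = (20, 5) again — its k=1 value — and the period has length 2.

[20; 8, 40]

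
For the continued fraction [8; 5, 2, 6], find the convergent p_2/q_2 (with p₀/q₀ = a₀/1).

Using pₖ = aₖpₖ₋₁ + pₖ₋₂, qₖ = aₖqₖ₋₁ + qₖ₋₂ (with p₋₁=1, p₋₂=0, q₋₁=0, q₋₂=1):
  k=0: a=8, p=8, q=1
  k=1: a=5, p=41, q=5
  k=2: a=2, p=90, q=11

90/11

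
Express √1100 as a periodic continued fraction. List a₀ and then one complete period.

[33; 6, 66]

a₀ = ⌊√1100⌋ = 33.
With m₀=0, d₀=1 and mₖ₊₁ = dₖaₖ − mₖ, dₖ₊₁ = (n − mₖ₊₁²)/dₖ, aₖ₊₁ = ⌊(a₀+mₖ₊₁)/dₖ₊₁⌋:
  k=1: m=33, d=11, a=6
  k=2: m=33, d=1, a=66
d=1 and a=2a₀=66 at k=2, so the next step gives (m, d) = (33, 11) again — its k=1 value — and the period has length 2.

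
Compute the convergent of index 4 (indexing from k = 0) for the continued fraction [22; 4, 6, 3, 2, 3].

4070/183

Using pₖ = aₖpₖ₋₁ + pₖ₋₂, qₖ = aₖqₖ₋₁ + qₖ₋₂ (with p₋₁=1, p₋₂=0, q₋₁=0, q₋₂=1):
  k=0: a=22, p=22, q=1
  k=1: a=4, p=89, q=4
  k=2: a=6, p=556, q=25
  k=3: a=3, p=1757, q=79
  k=4: a=2, p=4070, q=183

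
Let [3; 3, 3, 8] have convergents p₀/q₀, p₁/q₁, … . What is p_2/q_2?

Using pₖ = aₖpₖ₋₁ + pₖ₋₂, qₖ = aₖqₖ₋₁ + qₖ₋₂ (with p₋₁=1, p₋₂=0, q₋₁=0, q₋₂=1):
  k=0: a=3, p=3, q=1
  k=1: a=3, p=10, q=3
  k=2: a=3, p=33, q=10

33/10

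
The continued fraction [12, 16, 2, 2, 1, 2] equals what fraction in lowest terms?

Fold from the inside: start with 2/1.
  1 + 1/2 = 3/2
  2 + 2/3 = 8/3
  2 + 3/8 = 19/8
  16 + 8/19 = 312/19
  12 + 19/312 = 3763/312

3763/312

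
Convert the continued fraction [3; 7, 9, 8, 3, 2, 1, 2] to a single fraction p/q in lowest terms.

45618/14525

Fold from the inside: start with 2/1.
  1 + 1/2 = 3/2
  2 + 2/3 = 8/3
  3 + 3/8 = 27/8
  8 + 8/27 = 224/27
  9 + 27/224 = 2043/224
  7 + 224/2043 = 14525/2043
  3 + 2043/14525 = 45618/14525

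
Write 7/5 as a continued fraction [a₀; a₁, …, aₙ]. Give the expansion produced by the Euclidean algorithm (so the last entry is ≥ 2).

7 = 1·5 + 2
5 = 2·2 + 1
2 = 2·1 + 0  (stop)
So 7/5 = [1; 2, 2].

[1; 2, 2]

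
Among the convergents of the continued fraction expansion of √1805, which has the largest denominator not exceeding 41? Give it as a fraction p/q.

√1805 = [42; 2, 16, 2, 84, …] (period length 4).
Convergents:
  p_0/q_0 = 42/1
  p_1/q_1 = 85/2
  p_2/q_2 = 1402/33
  p_3/q_3 = 2889/68
q_2 = 33 ≤ 41 < 68 = q_3, so the answer is 1402/33.

1402/33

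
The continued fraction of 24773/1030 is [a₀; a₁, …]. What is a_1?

24773 = 24·1030 + 53   →  a_0 = 24
1030 = 19·53 + 23   →  a_1 = 19

19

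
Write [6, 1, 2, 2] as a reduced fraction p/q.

47/7

Fold from the inside: start with 2/1.
  2 + 1/2 = 5/2
  1 + 2/5 = 7/5
  6 + 5/7 = 47/7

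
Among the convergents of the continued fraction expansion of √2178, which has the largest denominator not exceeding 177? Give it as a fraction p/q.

6487/139

√2178 = [46; 1, 2, 46, 2, 1, 92, …] (period length 6).
Convergents:
  p_0/q_0 = 46/1
  p_1/q_1 = 47/1
  p_2/q_2 = 140/3
  p_3/q_3 = 6487/139
  p_4/q_4 = 13114/281
q_3 = 139 ≤ 177 < 281 = q_4, so the answer is 6487/139.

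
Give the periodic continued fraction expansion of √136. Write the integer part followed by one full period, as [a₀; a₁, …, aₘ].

[11; 1, 1, 1, 22]

a₀ = ⌊√136⌋ = 11.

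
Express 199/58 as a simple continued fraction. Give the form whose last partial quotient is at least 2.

[3; 2, 3, 8]

199 = 3*58 + 25
58 = 2*25 + 8
25 = 3*8 + 1
8 = 8*1 + 0  (stop)
So 199/58 = [3; 2, 3, 8].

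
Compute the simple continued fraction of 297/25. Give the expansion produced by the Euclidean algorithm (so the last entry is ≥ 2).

297 = 11·25 + 22
25 = 1·22 + 3
22 = 7·3 + 1
3 = 3·1 + 0  (stop)
So 297/25 = [11; 1, 7, 3].

[11; 1, 7, 3]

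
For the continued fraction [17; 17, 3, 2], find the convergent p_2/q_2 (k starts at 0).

Using pₖ = aₖpₖ₋₁ + pₖ₋₂, qₖ = aₖqₖ₋₁ + qₖ₋₂ (with p₋₁=1, p₋₂=0, q₋₁=0, q₋₂=1):
  k=0: a=17, p=17, q=1
  k=1: a=17, p=290, q=17
  k=2: a=3, p=887, q=52

887/52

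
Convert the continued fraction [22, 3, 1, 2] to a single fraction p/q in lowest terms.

Fold from the inside: start with 2/1.
  1 + 1/2 = 3/2
  3 + 2/3 = 11/3
  22 + 3/11 = 245/11

245/11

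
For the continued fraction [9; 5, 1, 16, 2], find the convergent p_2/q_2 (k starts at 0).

55/6

Using pₖ = aₖpₖ₋₁ + pₖ₋₂, qₖ = aₖqₖ₋₁ + qₖ₋₂ (with p₋₁=1, p₋₂=0, q₋₁=0, q₋₂=1):
  k=0: a=9, p=9, q=1
  k=1: a=5, p=46, q=5
  k=2: a=1, p=55, q=6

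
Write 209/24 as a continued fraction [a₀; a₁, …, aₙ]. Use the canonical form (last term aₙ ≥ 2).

[8; 1, 2, 2, 3]

209 = 8*24 + 17
24 = 1*17 + 7
17 = 2*7 + 3
7 = 2*3 + 1
3 = 3*1 + 0  (stop)
So 209/24 = [8; 1, 2, 2, 3].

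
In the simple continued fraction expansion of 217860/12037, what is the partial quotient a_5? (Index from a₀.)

217860 = 18·12037 + 1194   →  a_0 = 18
12037 = 10·1194 + 97   →  a_1 = 10
1194 = 12·97 + 30   →  a_2 = 12
97 = 3·30 + 7   →  a_3 = 3
30 = 4·7 + 2   →  a_4 = 4
7 = 3·2 + 1   →  a_5 = 3

3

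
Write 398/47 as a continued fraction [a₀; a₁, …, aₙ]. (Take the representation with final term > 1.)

398 = 8×47 + 22
47 = 2×22 + 3
22 = 7×3 + 1
3 = 3×1 + 0  (stop)
So 398/47 = [8; 2, 7, 3].

[8; 2, 7, 3]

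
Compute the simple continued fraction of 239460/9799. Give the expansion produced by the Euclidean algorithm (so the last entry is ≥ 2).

239460 = 24×9799 + 4284
9799 = 2×4284 + 1231
4284 = 3×1231 + 591
1231 = 2×591 + 49
591 = 12×49 + 3
49 = 16×3 + 1
3 = 3×1 + 0  (stop)
So 239460/9799 = [24; 2, 3, 2, 12, 16, 3].

[24; 2, 3, 2, 12, 16, 3]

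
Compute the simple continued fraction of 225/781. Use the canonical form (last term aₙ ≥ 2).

225 = 0·781 + 225
781 = 3·225 + 106
225 = 2·106 + 13
106 = 8·13 + 2
13 = 6·2 + 1
2 = 2·1 + 0  (stop)
So 225/781 = [0; 3, 2, 8, 6, 2].

[0; 3, 2, 8, 6, 2]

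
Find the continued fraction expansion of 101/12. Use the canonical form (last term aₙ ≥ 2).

101 = 8×12 + 5
12 = 2×5 + 2
5 = 2×2 + 1
2 = 2×1 + 0  (stop)
So 101/12 = [8; 2, 2, 2].

[8; 2, 2, 2]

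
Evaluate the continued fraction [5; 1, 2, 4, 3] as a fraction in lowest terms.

Using pₖ = aₖpₖ₋₁ + pₖ₋₂ and qₖ = aₖqₖ₋₁ + qₖ₋₂:
  k=0: a=5, p=5, q=1
  k=1: a=1, p=6, q=1
  k=2: a=2, p=17, q=3
  k=3: a=4, p=74, q=13
  k=4: a=3, p=239, q=42

239/42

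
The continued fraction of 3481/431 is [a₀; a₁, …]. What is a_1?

13

3481 = 8·431 + 33   →  a_0 = 8
431 = 13·33 + 2   →  a_1 = 13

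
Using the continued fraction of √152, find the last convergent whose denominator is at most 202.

√152 = [12; 3, 24, …] (period length 2).
Convergents:
  p_0/q_0 = 12/1
  p_1/q_1 = 37/3
  p_2/q_2 = 900/73
  p_3/q_3 = 2737/222
q_2 = 73 ≤ 202 < 222 = q_3, so the answer is 900/73.

900/73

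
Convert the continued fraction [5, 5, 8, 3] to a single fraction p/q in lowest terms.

Using pₖ = aₖpₖ₋₁ + pₖ₋₂ and qₖ = aₖqₖ₋₁ + qₖ₋₂:
  k=0: a=5, p=5, q=1
  k=1: a=5, p=26, q=5
  k=2: a=8, p=213, q=41
  k=3: a=3, p=665, q=128

665/128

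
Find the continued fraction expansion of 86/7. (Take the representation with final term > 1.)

86 = 12·7 + 2
7 = 3·2 + 1
2 = 2·1 + 0  (stop)
So 86/7 = [12; 3, 2].

[12; 3, 2]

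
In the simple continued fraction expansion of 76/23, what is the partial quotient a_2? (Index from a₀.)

76 = 3·23 + 7   →  a_0 = 3
23 = 3·7 + 2   →  a_1 = 3
7 = 3·2 + 1   →  a_2 = 3

3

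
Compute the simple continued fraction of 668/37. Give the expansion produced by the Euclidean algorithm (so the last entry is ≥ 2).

668 = 18×37 + 2
37 = 18×2 + 1
2 = 2×1 + 0  (stop)
So 668/37 = [18; 18, 2].

[18; 18, 2]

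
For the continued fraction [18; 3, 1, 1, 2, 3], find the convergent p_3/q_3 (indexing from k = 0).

128/7

Using pₖ = aₖpₖ₋₁ + pₖ₋₂, qₖ = aₖqₖ₋₁ + qₖ₋₂ (with p₋₁=1, p₋₂=0, q₋₁=0, q₋₂=1):
  k=0: a=18, p=18, q=1
  k=1: a=3, p=55, q=3
  k=2: a=1, p=73, q=4
  k=3: a=1, p=128, q=7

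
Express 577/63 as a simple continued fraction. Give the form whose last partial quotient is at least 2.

[9; 6, 3, 3]

577 = 9×63 + 10
63 = 6×10 + 3
10 = 3×3 + 1
3 = 3×1 + 0  (stop)
So 577/63 = [9; 6, 3, 3].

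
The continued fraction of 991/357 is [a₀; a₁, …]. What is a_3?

2

991 = 2·357 + 277   →  a_0 = 2
357 = 1·277 + 80   →  a_1 = 1
277 = 3·80 + 37   →  a_2 = 3
80 = 2·37 + 6   →  a_3 = 2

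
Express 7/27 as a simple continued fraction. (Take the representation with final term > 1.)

7 = 0·27 + 7
27 = 3·7 + 6
7 = 1·6 + 1
6 = 6·1 + 0  (stop)
So 7/27 = [0; 3, 1, 6].

[0; 3, 1, 6]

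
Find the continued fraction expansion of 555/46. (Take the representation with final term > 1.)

[12; 15, 3]

555 = 12*46 + 3
46 = 15*3 + 1
3 = 3*1 + 0  (stop)
So 555/46 = [12; 15, 3].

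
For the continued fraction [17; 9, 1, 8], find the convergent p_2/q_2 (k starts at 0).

Using pₖ = aₖpₖ₋₁ + pₖ₋₂, qₖ = aₖqₖ₋₁ + qₖ₋₂ (with p₋₁=1, p₋₂=0, q₋₁=0, q₋₂=1):
  k=0: a=17, p=17, q=1
  k=1: a=9, p=154, q=9
  k=2: a=1, p=171, q=10

171/10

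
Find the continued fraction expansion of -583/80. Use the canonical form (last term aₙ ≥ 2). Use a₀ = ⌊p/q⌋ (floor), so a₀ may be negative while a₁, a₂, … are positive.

[-8; 1, 2, 2, 11]

-583 = -8*80 + 57
80 = 1*57 + 23
57 = 2*23 + 11
23 = 2*11 + 1
11 = 11*1 + 0  (stop)
So -583/80 = [-8; 1, 2, 2, 11].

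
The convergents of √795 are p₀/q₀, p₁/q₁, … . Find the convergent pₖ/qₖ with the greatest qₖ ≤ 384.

6626/235

√795 = [28; 5, 9, 5, 56, …] (period length 4).
Convergents:
  p_0/q_0 = 28/1
  p_1/q_1 = 141/5
  p_2/q_2 = 1297/46
  p_3/q_3 = 6626/235
  p_4/q_4 = 372353/13206
q_3 = 235 ≤ 384 < 13206 = q_4, so the answer is 6626/235.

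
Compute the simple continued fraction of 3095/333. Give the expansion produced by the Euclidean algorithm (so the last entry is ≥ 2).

[9; 3, 2, 1, 1, 19]

3095 = 9·333 + 98
333 = 3·98 + 39
98 = 2·39 + 20
39 = 1·20 + 19
20 = 1·19 + 1
19 = 19·1 + 0  (stop)
So 3095/333 = [9; 3, 2, 1, 1, 19].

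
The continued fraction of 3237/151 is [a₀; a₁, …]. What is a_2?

3237 = 21·151 + 66   →  a_0 = 21
151 = 2·66 + 19   →  a_1 = 2
66 = 3·19 + 9   →  a_2 = 3

3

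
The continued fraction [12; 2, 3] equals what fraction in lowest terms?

87/7

Using pₖ = aₖpₖ₋₁ + pₖ₋₂ and qₖ = aₖqₖ₋₁ + qₖ₋₂:
  k=0: a=12, p=12, q=1
  k=1: a=2, p=25, q=2
  k=2: a=3, p=87, q=7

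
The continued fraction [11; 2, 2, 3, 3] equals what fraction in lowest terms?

639/56

Using pₖ = aₖpₖ₋₁ + pₖ₋₂ and qₖ = aₖqₖ₋₁ + qₖ₋₂:
  k=0: a=11, p=11, q=1
  k=1: a=2, p=23, q=2
  k=2: a=2, p=57, q=5
  k=3: a=3, p=194, q=17
  k=4: a=3, p=639, q=56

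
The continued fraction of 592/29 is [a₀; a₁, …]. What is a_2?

592 = 20·29 + 12   →  a_0 = 20
29 = 2·12 + 5   →  a_1 = 2
12 = 2·5 + 2   →  a_2 = 2

2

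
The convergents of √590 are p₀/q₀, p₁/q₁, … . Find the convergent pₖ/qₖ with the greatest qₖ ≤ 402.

√590 = [24; 3, 2, 4, 2, 3, 48, …] (period length 6).
Convergents:
  p_0/q_0 = 24/1
  p_1/q_1 = 73/3
  p_2/q_2 = 170/7
  p_3/q_3 = 753/31
  p_4/q_4 = 1676/69
  p_5/q_5 = 5781/238
  p_6/q_6 = 279164/11493
q_5 = 238 ≤ 402 < 11493 = q_6, so the answer is 5781/238.

5781/238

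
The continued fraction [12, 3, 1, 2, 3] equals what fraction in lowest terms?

Using pₖ = aₖpₖ₋₁ + pₖ₋₂ and qₖ = aₖqₖ₋₁ + qₖ₋₂:
  k=0: a=12, p=12, q=1
  k=1: a=3, p=37, q=3
  k=2: a=1, p=49, q=4
  k=3: a=2, p=135, q=11
  k=4: a=3, p=454, q=37

454/37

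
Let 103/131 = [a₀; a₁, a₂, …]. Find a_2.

3

103 = 0·131 + 103   →  a_0 = 0
131 = 1·103 + 28   →  a_1 = 1
103 = 3·28 + 19   →  a_2 = 3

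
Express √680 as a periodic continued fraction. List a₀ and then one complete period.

[26; 13, 52]

a₀ = ⌊√680⌋ = 26.
With m₀=0, d₀=1 and mₖ₊₁ = dₖaₖ − mₖ, dₖ₊₁ = (n − mₖ₊₁²)/dₖ, aₖ₊₁ = ⌊(a₀+mₖ₊₁)/dₖ₊₁⌋:
  k=1: m=26, d=4, a=13
  k=2: m=26, d=1, a=52
d=1 and a=2a₀=52 at k=2, so the next step gives (m, d) = (26, 4) again — its k=1 value — and the period has length 2.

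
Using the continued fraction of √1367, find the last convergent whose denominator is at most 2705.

√1367 = [36; 1, 35, 1, 72, …] (period length 4).
Convergents:
  p_0/q_0 = 36/1
  p_1/q_1 = 37/1
  p_2/q_2 = 1331/36
  p_3/q_3 = 1368/37
  p_4/q_4 = 99827/2700
  p_5/q_5 = 101195/2737
q_4 = 2700 ≤ 2705 < 2737 = q_5, so the answer is 99827/2700.

99827/2700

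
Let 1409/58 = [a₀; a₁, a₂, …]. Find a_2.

2

1409 = 24·58 + 17   →  a_0 = 24
58 = 3·17 + 7   →  a_1 = 3
17 = 2·7 + 3   →  a_2 = 2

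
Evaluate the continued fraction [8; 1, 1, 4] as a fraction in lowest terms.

77/9

Fold from the inside: start with 4/1.
  1 + 1/4 = 5/4
  1 + 4/5 = 9/5
  8 + 5/9 = 77/9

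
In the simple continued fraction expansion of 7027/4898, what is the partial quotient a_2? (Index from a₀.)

7027 = 1·4898 + 2129   →  a_0 = 1
4898 = 2·2129 + 640   →  a_1 = 2
2129 = 3·640 + 209   →  a_2 = 3

3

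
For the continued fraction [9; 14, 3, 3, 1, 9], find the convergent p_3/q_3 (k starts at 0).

Using pₖ = aₖpₖ₋₁ + pₖ₋₂, qₖ = aₖqₖ₋₁ + qₖ₋₂ (with p₋₁=1, p₋₂=0, q₋₁=0, q₋₂=1):
  k=0: a=9, p=9, q=1
  k=1: a=14, p=127, q=14
  k=2: a=3, p=390, q=43
  k=3: a=3, p=1297, q=143

1297/143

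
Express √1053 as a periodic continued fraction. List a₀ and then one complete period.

a₀ = ⌊√1053⌋ = 32.
With m₀=0, d₀=1 and mₖ₊₁ = dₖaₖ − mₖ, dₖ₊₁ = (n − mₖ₊₁²)/dₖ, aₖ₊₁ = ⌊(a₀+mₖ₊₁)/dₖ₊₁⌋:
  k=1: m=32, d=29, a=2
  k=2: m=26, d=13, a=4
  k=3: m=26, d=29, a=2
  k=4: m=32, d=1, a=64
d=1 and a=2a₀=64 at k=4, so the next step gives (m, d) = (32, 29) again — its k=1 value — and the period has length 4.

[32; 2, 4, 2, 64]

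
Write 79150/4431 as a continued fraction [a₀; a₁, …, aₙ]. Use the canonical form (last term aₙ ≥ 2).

[17; 1, 6, 3, 2, 9, 4, 2]

79150 = 17×4431 + 3823
4431 = 1×3823 + 608
3823 = 6×608 + 175
608 = 3×175 + 83
175 = 2×83 + 9
83 = 9×9 + 2
9 = 4×2 + 1
2 = 2×1 + 0  (stop)
So 79150/4431 = [17; 1, 6, 3, 2, 9, 4, 2].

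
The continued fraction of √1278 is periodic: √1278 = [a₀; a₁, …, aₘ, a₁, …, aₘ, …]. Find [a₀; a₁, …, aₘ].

a₀ = ⌊√1278⌋ = 35.
With m₀=0, d₀=1 and mₖ₊₁ = dₖaₖ − mₖ, dₖ₊₁ = (n − mₖ₊₁²)/dₖ, aₖ₊₁ = ⌊(a₀+mₖ₊₁)/dₖ₊₁⌋:
  k=1: m=35, d=53, a=1
  k=2: m=18, d=18, a=2
  k=3: m=18, d=53, a=1
  k=4: m=35, d=1, a=70
d=1 and a=2a₀=70 at k=4, so the next step gives (m, d) = (35, 53) again — its k=1 value — and the period has length 4.

[35; 1, 2, 1, 70]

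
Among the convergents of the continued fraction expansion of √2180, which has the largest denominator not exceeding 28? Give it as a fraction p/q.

√2180 = [46; 1, 2, 4, 2, 1, 92, …] (period length 6).
Convergents:
  p_0/q_0 = 46/1
  p_1/q_1 = 47/1
  p_2/q_2 = 140/3
  p_3/q_3 = 607/13
  p_4/q_4 = 1354/29
q_3 = 13 ≤ 28 < 29 = q_4, so the answer is 607/13.

607/13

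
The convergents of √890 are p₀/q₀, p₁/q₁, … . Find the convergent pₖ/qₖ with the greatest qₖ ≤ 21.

√890 = [29; 1, 4, 1, 58, …] (period length 4).
Convergents:
  p_0/q_0 = 29/1
  p_1/q_1 = 30/1
  p_2/q_2 = 149/5
  p_3/q_3 = 179/6
  p_4/q_4 = 10531/353
q_3 = 6 ≤ 21 < 353 = q_4, so the answer is 179/6.

179/6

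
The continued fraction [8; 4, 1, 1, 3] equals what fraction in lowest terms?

Fold from the inside: start with 3/1.
  1 + 1/3 = 4/3
  1 + 3/4 = 7/4
  4 + 4/7 = 32/7
  8 + 7/32 = 263/32

263/32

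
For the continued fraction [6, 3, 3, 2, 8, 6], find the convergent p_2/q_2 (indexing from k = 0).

Using pₖ = aₖpₖ₋₁ + pₖ₋₂, qₖ = aₖqₖ₋₁ + qₖ₋₂ (with p₋₁=1, p₋₂=0, q₋₁=0, q₋₂=1):
  k=0: a=6, p=6, q=1
  k=1: a=3, p=19, q=3
  k=2: a=3, p=63, q=10

63/10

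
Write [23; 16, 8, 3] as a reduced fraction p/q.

9294/403

Fold from the inside: start with 3/1.
  8 + 1/3 = 25/3
  16 + 3/25 = 403/25
  23 + 25/403 = 9294/403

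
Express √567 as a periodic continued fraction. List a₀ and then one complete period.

a₀ = ⌊√567⌋ = 23.
With m₀=0, d₀=1 and mₖ₊₁ = dₖaₖ − mₖ, dₖ₊₁ = (n − mₖ₊₁²)/dₖ, aₖ₊₁ = ⌊(a₀+mₖ₊₁)/dₖ₊₁⌋:
  k=1: m=23, d=38, a=1
  k=2: m=15, d=9, a=4
  k=3: m=21, d=14, a=3
  k=4: m=21, d=9, a=4
  k=5: m=15, d=38, a=1
  k=6: m=23, d=1, a=46
d=1 and a=2a₀=46 at k=6, so the next step gives (m, d) = (23, 38) again — its k=1 value — and the period has length 6.

[23; 1, 4, 3, 4, 1, 46]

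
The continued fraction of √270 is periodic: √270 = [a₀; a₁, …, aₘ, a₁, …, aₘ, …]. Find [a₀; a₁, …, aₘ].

[16; 2, 3, 6, 3, 2, 32]

a₀ = ⌊√270⌋ = 16.
With m₀=0, d₀=1 and mₖ₊₁ = dₖaₖ − mₖ, dₖ₊₁ = (n − mₖ₊₁²)/dₖ, aₖ₊₁ = ⌊(a₀+mₖ₊₁)/dₖ₊₁⌋:
  k=1: m=16, d=14, a=2
  k=2: m=12, d=9, a=3
  k=3: m=15, d=5, a=6
  k=4: m=15, d=9, a=3
  k=5: m=12, d=14, a=2
  k=6: m=16, d=1, a=32
d=1 and a=2a₀=32 at k=6, so the next step gives (m, d) = (16, 14) again — its k=1 value — and the period has length 6.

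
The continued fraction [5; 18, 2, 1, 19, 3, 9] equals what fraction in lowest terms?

Using pₖ = aₖpₖ₋₁ + pₖ₋₂ and qₖ = aₖqₖ₋₁ + qₖ₋₂:
  k=0: a=5, p=5, q=1
  k=1: a=18, p=91, q=18
  k=2: a=2, p=187, q=37
  k=3: a=1, p=278, q=55
  k=4: a=19, p=5469, q=1082
  k=5: a=3, p=16685, q=3301
  k=6: a=9, p=155634, q=30791

155634/30791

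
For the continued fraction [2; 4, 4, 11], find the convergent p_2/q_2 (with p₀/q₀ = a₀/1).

Using pₖ = aₖpₖ₋₁ + pₖ₋₂, qₖ = aₖqₖ₋₁ + qₖ₋₂ (with p₋₁=1, p₋₂=0, q₋₁=0, q₋₂=1):
  k=0: a=2, p=2, q=1
  k=1: a=4, p=9, q=4
  k=2: a=4, p=38, q=17

38/17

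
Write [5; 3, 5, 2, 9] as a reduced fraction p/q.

1759/331

Using pₖ = aₖpₖ₋₁ + pₖ₋₂ and qₖ = aₖqₖ₋₁ + qₖ₋₂:
  k=0: a=5, p=5, q=1
  k=1: a=3, p=16, q=3
  k=2: a=5, p=85, q=16
  k=3: a=2, p=186, q=35
  k=4: a=9, p=1759, q=331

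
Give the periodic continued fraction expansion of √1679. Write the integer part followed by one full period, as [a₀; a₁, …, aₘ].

[40; 1, 39, 1, 80]

a₀ = ⌊√1679⌋ = 40.
With m₀=0, d₀=1 and mₖ₊₁ = dₖaₖ − mₖ, dₖ₊₁ = (n − mₖ₊₁²)/dₖ, aₖ₊₁ = ⌊(a₀+mₖ₊₁)/dₖ₊₁⌋:
  k=1: m=40, d=79, a=1
  k=2: m=39, d=2, a=39
  k=3: m=39, d=79, a=1
  k=4: m=40, d=1, a=80
d=1 and a=2a₀=80 at k=4, so the next step gives (m, d) = (40, 79) again — its k=1 value — and the period has length 4.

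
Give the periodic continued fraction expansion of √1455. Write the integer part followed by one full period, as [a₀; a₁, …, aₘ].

[38; 6, 1, 11, 1, 6, 76]

a₀ = ⌊√1455⌋ = 38.
With m₀=0, d₀=1 and mₖ₊₁ = dₖaₖ − mₖ, dₖ₊₁ = (n − mₖ₊₁²)/dₖ, aₖ₊₁ = ⌊(a₀+mₖ₊₁)/dₖ₊₁⌋:
  k=1: m=38, d=11, a=6
  k=2: m=28, d=61, a=1
  k=3: m=33, d=6, a=11
  k=4: m=33, d=61, a=1
  k=5: m=28, d=11, a=6
  k=6: m=38, d=1, a=76
d=1 and a=2a₀=76 at k=6, so the next step gives (m, d) = (38, 11) again — its k=1 value — and the period has length 6.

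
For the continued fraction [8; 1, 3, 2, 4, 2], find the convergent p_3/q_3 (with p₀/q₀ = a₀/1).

Using pₖ = aₖpₖ₋₁ + pₖ₋₂, qₖ = aₖqₖ₋₁ + qₖ₋₂ (with p₋₁=1, p₋₂=0, q₋₁=0, q₋₂=1):
  k=0: a=8, p=8, q=1
  k=1: a=1, p=9, q=1
  k=2: a=3, p=35, q=4
  k=3: a=2, p=79, q=9

79/9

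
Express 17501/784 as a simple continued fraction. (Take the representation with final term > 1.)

[22; 3, 10, 8, 3]

17501 = 22·784 + 253
784 = 3·253 + 25
253 = 10·25 + 3
25 = 8·3 + 1
3 = 3·1 + 0  (stop)
So 17501/784 = [22; 3, 10, 8, 3].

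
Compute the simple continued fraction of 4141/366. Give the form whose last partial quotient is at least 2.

[11; 3, 5, 2, 10]

4141 = 11×366 + 115
366 = 3×115 + 21
115 = 5×21 + 10
21 = 2×10 + 1
10 = 10×1 + 0  (stop)
So 4141/366 = [11; 3, 5, 2, 10].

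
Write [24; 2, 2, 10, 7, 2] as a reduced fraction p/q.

19279/790

Fold from the inside: start with 2/1.
  7 + 1/2 = 15/2
  10 + 2/15 = 152/15
  2 + 15/152 = 319/152
  2 + 152/319 = 790/319
  24 + 319/790 = 19279/790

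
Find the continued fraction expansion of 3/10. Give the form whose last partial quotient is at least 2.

3 = 0·10 + 3
10 = 3·3 + 1
3 = 3·1 + 0  (stop)
So 3/10 = [0; 3, 3].

[0; 3, 3]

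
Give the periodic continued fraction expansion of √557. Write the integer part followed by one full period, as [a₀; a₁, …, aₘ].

[23; 1, 1, 1, 1, 46]

a₀ = ⌊√557⌋ = 23.
With m₀=0, d₀=1 and mₖ₊₁ = dₖaₖ − mₖ, dₖ₊₁ = (n − mₖ₊₁²)/dₖ, aₖ₊₁ = ⌊(a₀+mₖ₊₁)/dₖ₊₁⌋:
  k=1: m=23, d=28, a=1
  k=2: m=5, d=19, a=1
  k=3: m=14, d=19, a=1
  k=4: m=5, d=28, a=1
  k=5: m=23, d=1, a=46
d=1 and a=2a₀=46 at k=5, so the next step gives (m, d) = (23, 28) again — its k=1 value — and the period has length 5.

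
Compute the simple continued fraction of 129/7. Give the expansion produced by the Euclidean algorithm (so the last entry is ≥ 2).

[18; 2, 3]

129 = 18*7 + 3
7 = 2*3 + 1
3 = 3*1 + 0  (stop)
So 129/7 = [18; 2, 3].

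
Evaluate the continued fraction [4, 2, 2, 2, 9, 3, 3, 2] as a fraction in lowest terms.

Using pₖ = aₖpₖ₋₁ + pₖ₋₂ and qₖ = aₖqₖ₋₁ + qₖ₋₂:
  k=0: a=4, p=4, q=1
  k=1: a=2, p=9, q=2
  k=2: a=2, p=22, q=5
  k=3: a=2, p=53, q=12
  k=4: a=9, p=499, q=113
  k=5: a=3, p=1550, q=351
  k=6: a=3, p=5149, q=1166
  k=7: a=2, p=11848, q=2683

11848/2683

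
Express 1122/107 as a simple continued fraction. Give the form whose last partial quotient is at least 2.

1122 = 10×107 + 52
107 = 2×52 + 3
52 = 17×3 + 1
3 = 3×1 + 0  (stop)
So 1122/107 = [10; 2, 17, 3].

[10; 2, 17, 3]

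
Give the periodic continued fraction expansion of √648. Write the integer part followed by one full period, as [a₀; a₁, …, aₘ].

[25; 2, 5, 6, 5, 2, 50]

a₀ = ⌊√648⌋ = 25.
With m₀=0, d₀=1 and mₖ₊₁ = dₖaₖ − mₖ, dₖ₊₁ = (n − mₖ₊₁²)/dₖ, aₖ₊₁ = ⌊(a₀+mₖ₊₁)/dₖ₊₁⌋:
  k=1: m=25, d=23, a=2
  k=2: m=21, d=9, a=5
  k=3: m=24, d=8, a=6
  k=4: m=24, d=9, a=5
  k=5: m=21, d=23, a=2
  k=6: m=25, d=1, a=50
d=1 and a=2a₀=50 at k=6, so the next step gives (m, d) = (25, 23) again — its k=1 value — and the period has length 6.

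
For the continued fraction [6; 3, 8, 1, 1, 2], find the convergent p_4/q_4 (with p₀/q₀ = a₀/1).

Using pₖ = aₖpₖ₋₁ + pₖ₋₂, qₖ = aₖqₖ₋₁ + qₖ₋₂ (with p₋₁=1, p₋₂=0, q₋₁=0, q₋₂=1):
  k=0: a=6, p=6, q=1
  k=1: a=3, p=19, q=3
  k=2: a=8, p=158, q=25
  k=3: a=1, p=177, q=28
  k=4: a=1, p=335, q=53

335/53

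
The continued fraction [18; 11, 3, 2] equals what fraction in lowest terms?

Using pₖ = aₖpₖ₋₁ + pₖ₋₂ and qₖ = aₖqₖ₋₁ + qₖ₋₂:
  k=0: a=18, p=18, q=1
  k=1: a=11, p=199, q=11
  k=2: a=3, p=615, q=34
  k=3: a=2, p=1429, q=79

1429/79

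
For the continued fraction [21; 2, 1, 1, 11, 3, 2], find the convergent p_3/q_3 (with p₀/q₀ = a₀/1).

107/5

Using pₖ = aₖpₖ₋₁ + pₖ₋₂, qₖ = aₖqₖ₋₁ + qₖ₋₂ (with p₋₁=1, p₋₂=0, q₋₁=0, q₋₂=1):
  k=0: a=21, p=21, q=1
  k=1: a=2, p=43, q=2
  k=2: a=1, p=64, q=3
  k=3: a=1, p=107, q=5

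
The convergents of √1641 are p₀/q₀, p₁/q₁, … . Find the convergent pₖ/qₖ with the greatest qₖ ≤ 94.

2228/55

√1641 = [40; 1, 1, 26, 1, 1, 80, …] (period length 6).
Convergents:
  p_0/q_0 = 40/1
  p_1/q_1 = 41/1
  p_2/q_2 = 81/2
  p_3/q_3 = 2147/53
  p_4/q_4 = 2228/55
  p_5/q_5 = 4375/108
q_4 = 55 ≤ 94 < 108 = q_5, so the answer is 2228/55.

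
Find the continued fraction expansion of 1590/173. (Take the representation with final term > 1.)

1590 = 9×173 + 33
173 = 5×33 + 8
33 = 4×8 + 1
8 = 8×1 + 0  (stop)
So 1590/173 = [9; 5, 4, 8].

[9; 5, 4, 8]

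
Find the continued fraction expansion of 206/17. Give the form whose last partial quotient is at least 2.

206 = 12*17 + 2
17 = 8*2 + 1
2 = 2*1 + 0  (stop)
So 206/17 = [12; 8, 2].

[12; 8, 2]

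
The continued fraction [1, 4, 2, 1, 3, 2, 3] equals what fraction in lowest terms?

Using pₖ = aₖpₖ₋₁ + pₖ₋₂ and qₖ = aₖqₖ₋₁ + qₖ₋₂:
  k=0: a=1, p=1, q=1
  k=1: a=4, p=5, q=4
  k=2: a=2, p=11, q=9
  k=3: a=1, p=16, q=13
  k=4: a=3, p=59, q=48
  k=5: a=2, p=134, q=109
  k=6: a=3, p=461, q=375

461/375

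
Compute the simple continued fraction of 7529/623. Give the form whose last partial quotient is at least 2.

[12; 11, 1, 3, 13]

7529 = 12·623 + 53
623 = 11·53 + 40
53 = 1·40 + 13
40 = 3·13 + 1
13 = 13·1 + 0  (stop)
So 7529/623 = [12; 11, 1, 3, 13].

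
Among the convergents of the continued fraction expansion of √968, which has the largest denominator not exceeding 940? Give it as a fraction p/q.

19601/630

√968 = [31; 8, 1, 6, 1, 8, 62, …] (period length 6).
Convergents:
  p_0/q_0 = 31/1
  p_1/q_1 = 249/8
  p_2/q_2 = 280/9
  p_3/q_3 = 1929/62
  p_4/q_4 = 2209/71
  p_5/q_5 = 19601/630
  p_6/q_6 = 1217471/39131
q_5 = 630 ≤ 940 < 39131 = q_6, so the answer is 19601/630.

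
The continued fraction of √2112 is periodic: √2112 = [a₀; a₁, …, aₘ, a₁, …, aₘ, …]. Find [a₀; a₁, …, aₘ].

[45; 1, 21, 1, 90]

a₀ = ⌊√2112⌋ = 45.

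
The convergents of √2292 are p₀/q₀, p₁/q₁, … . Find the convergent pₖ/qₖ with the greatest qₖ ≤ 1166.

√2292 = [47; 1, 6, 1, 94, …] (period length 4).
Convergents:
  p_0/q_0 = 47/1
  p_1/q_1 = 48/1
  p_2/q_2 = 335/7
  p_3/q_3 = 383/8
  p_4/q_4 = 36337/759
  p_5/q_5 = 36720/767
  p_6/q_6 = 256657/5361
q_5 = 767 ≤ 1166 < 5361 = q_6, so the answer is 36720/767.

36720/767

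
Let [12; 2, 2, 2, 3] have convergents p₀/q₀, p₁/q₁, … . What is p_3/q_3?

149/12

Using pₖ = aₖpₖ₋₁ + pₖ₋₂, qₖ = aₖqₖ₋₁ + qₖ₋₂ (with p₋₁=1, p₋₂=0, q₋₁=0, q₋₂=1):
  k=0: a=12, p=12, q=1
  k=1: a=2, p=25, q=2
  k=2: a=2, p=62, q=5
  k=3: a=2, p=149, q=12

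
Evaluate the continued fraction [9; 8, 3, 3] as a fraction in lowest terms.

Using pₖ = aₖpₖ₋₁ + pₖ₋₂ and qₖ = aₖqₖ₋₁ + qₖ₋₂:
  k=0: a=9, p=9, q=1
  k=1: a=8, p=73, q=8
  k=2: a=3, p=228, q=25
  k=3: a=3, p=757, q=83

757/83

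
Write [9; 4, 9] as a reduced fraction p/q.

342/37

Fold from the inside: start with 9/1.
  4 + 1/9 = 37/9
  9 + 9/37 = 342/37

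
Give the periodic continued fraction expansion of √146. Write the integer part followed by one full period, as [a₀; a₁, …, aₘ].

a₀ = ⌊√146⌋ = 12.
With m₀=0, d₀=1 and mₖ₊₁ = dₖaₖ − mₖ, dₖ₊₁ = (n − mₖ₊₁²)/dₖ, aₖ₊₁ = ⌊(a₀+mₖ₊₁)/dₖ₊₁⌋:
  k=1: m=12, d=2, a=12
  k=2: m=12, d=1, a=24
d=1 and a=2a₀=24 at k=2, so the next step gives (m, d) = (12, 2) again — its k=1 value — and the period has length 2.

[12; 12, 24]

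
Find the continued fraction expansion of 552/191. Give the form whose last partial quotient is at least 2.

552 = 2*191 + 170
191 = 1*170 + 21
170 = 8*21 + 2
21 = 10*2 + 1
2 = 2*1 + 0  (stop)
So 552/191 = [2; 1, 8, 10, 2].

[2; 1, 8, 10, 2]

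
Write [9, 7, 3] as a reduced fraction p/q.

Fold from the inside: start with 3/1.
  7 + 1/3 = 22/3
  9 + 3/22 = 201/22

201/22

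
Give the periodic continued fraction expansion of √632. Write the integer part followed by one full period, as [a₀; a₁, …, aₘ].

a₀ = ⌊√632⌋ = 25.
With m₀=0, d₀=1 and mₖ₊₁ = dₖaₖ − mₖ, dₖ₊₁ = (n − mₖ₊₁²)/dₖ, aₖ₊₁ = ⌊(a₀+mₖ₊₁)/dₖ₊₁⌋:
  k=1: m=25, d=7, a=7
  k=2: m=24, d=8, a=6
  k=3: m=24, d=7, a=7
  k=4: m=25, d=1, a=50
d=1 and a=2a₀=50 at k=4, so the next step gives (m, d) = (25, 7) again — its k=1 value — and the period has length 4.

[25; 7, 6, 7, 50]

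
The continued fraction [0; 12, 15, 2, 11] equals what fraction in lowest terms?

Using pₖ = aₖpₖ₋₁ + pₖ₋₂ and qₖ = aₖqₖ₋₁ + qₖ₋₂:
  k=0: a=0, p=0, q=1
  k=1: a=12, p=1, q=12
  k=2: a=15, p=15, q=181
  k=3: a=2, p=31, q=374
  k=4: a=11, p=356, q=4295

356/4295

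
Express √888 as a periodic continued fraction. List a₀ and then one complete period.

[29; 1, 3, 1, 58]

a₀ = ⌊√888⌋ = 29.
With m₀=0, d₀=1 and mₖ₊₁ = dₖaₖ − mₖ, dₖ₊₁ = (n − mₖ₊₁²)/dₖ, aₖ₊₁ = ⌊(a₀+mₖ₊₁)/dₖ₊₁⌋:
  k=1: m=29, d=47, a=1
  k=2: m=18, d=12, a=3
  k=3: m=18, d=47, a=1
  k=4: m=29, d=1, a=58
d=1 and a=2a₀=58 at k=4, so the next step gives (m, d) = (29, 47) again — its k=1 value — and the period has length 4.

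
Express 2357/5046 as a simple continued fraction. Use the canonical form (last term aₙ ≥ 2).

2357 = 0×5046 + 2357
5046 = 2×2357 + 332
2357 = 7×332 + 33
332 = 10×33 + 2
33 = 16×2 + 1
2 = 2×1 + 0  (stop)
So 2357/5046 = [0; 2, 7, 10, 16, 2].

[0; 2, 7, 10, 16, 2]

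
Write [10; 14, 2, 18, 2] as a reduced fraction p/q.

11086/1101

Using pₖ = aₖpₖ₋₁ + pₖ₋₂ and qₖ = aₖqₖ₋₁ + qₖ₋₂:
  k=0: a=10, p=10, q=1
  k=1: a=14, p=141, q=14
  k=2: a=2, p=292, q=29
  k=3: a=18, p=5397, q=536
  k=4: a=2, p=11086, q=1101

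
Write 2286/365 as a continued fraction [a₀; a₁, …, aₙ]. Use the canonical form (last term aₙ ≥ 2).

2286 = 6*365 + 96
365 = 3*96 + 77
96 = 1*77 + 19
77 = 4*19 + 1
19 = 19*1 + 0  (stop)
So 2286/365 = [6; 3, 1, 4, 19].

[6; 3, 1, 4, 19]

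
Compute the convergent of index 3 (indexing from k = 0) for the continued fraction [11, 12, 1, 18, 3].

2725/246

Using pₖ = aₖpₖ₋₁ + pₖ₋₂, qₖ = aₖqₖ₋₁ + qₖ₋₂ (with p₋₁=1, p₋₂=0, q₋₁=0, q₋₂=1):
  k=0: a=11, p=11, q=1
  k=1: a=12, p=133, q=12
  k=2: a=1, p=144, q=13
  k=3: a=18, p=2725, q=246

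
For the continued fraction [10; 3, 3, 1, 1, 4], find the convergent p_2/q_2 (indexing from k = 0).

103/10

Using pₖ = aₖpₖ₋₁ + pₖ₋₂, qₖ = aₖqₖ₋₁ + qₖ₋₂ (with p₋₁=1, p₋₂=0, q₋₁=0, q₋₂=1):
  k=0: a=10, p=10, q=1
  k=1: a=3, p=31, q=3
  k=2: a=3, p=103, q=10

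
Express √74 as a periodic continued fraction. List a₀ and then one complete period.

[8; 1, 1, 1, 1, 16]

a₀ = ⌊√74⌋ = 8.
With m₀=0, d₀=1 and mₖ₊₁ = dₖaₖ − mₖ, dₖ₊₁ = (n − mₖ₊₁²)/dₖ, aₖ₊₁ = ⌊(a₀+mₖ₊₁)/dₖ₊₁⌋:
  k=1: m=8, d=10, a=1
  k=2: m=2, d=7, a=1
  k=3: m=5, d=7, a=1
  k=4: m=2, d=10, a=1
  k=5: m=8, d=1, a=16
d=1 and a=2a₀=16 at k=5, so the next step gives (m, d) = (8, 10) again — its k=1 value — and the period has length 5.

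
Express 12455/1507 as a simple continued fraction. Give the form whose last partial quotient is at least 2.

12455 = 8*1507 + 399
1507 = 3*399 + 310
399 = 1*310 + 89
310 = 3*89 + 43
89 = 2*43 + 3
43 = 14*3 + 1
3 = 3*1 + 0  (stop)
So 12455/1507 = [8; 3, 1, 3, 2, 14, 3].

[8; 3, 1, 3, 2, 14, 3]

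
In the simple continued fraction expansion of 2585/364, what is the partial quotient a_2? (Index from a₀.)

2585 = 7·364 + 37   →  a_0 = 7
364 = 9·37 + 31   →  a_1 = 9
37 = 1·31 + 6   →  a_2 = 1

1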